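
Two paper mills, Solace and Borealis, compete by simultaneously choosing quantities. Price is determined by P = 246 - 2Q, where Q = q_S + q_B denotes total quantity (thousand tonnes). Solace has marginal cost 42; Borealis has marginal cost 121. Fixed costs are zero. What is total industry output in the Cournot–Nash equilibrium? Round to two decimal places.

Solace's profit: π_S = (246 - 2Q)q_S - (42q_S). Setting ∂π_S/∂q_S = 0: 204 - 4q_S - 2(q_B) = 0.
Borealis's profit: π_B = (246 - 2Q)q_B - (121q_B). Setting ∂π_B/∂q_B = 0: 125 - 4q_B - 2(q_S) = 0.
So q_S = (204 - 2q_B)/4 and q_B = (125 - 2q_S)/4.
Substituting one into the other gives q_S = 283/6 and q_B = 23/3.
Total output Q = 283/6 + 23/3 = 329/6.

54.83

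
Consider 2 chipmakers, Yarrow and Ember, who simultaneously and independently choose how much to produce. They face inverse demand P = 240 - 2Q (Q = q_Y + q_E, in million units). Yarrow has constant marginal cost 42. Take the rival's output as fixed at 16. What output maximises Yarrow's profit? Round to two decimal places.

41.50

With the rival's output fixed at 16, Yarrow's profit is π_Y = (240 - 2·16 - 2q_Y)q_Y - (42q_Y) = (208 - 2q_Y)q_Y - (42q_Y).
∂π_Y/∂q_Y = 166 - 4q_Y = 0, so q_Y = 83/2.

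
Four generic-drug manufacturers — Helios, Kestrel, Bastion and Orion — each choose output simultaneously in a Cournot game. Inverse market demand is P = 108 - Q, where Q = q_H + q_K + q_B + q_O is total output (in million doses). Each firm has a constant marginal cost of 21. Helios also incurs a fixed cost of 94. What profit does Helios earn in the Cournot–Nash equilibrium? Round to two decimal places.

Each firm earns π_i = (108 - Q)q_i - 21q_i.
First-order condition (treating rivals' output as given): 87 - 2q_i - Σ_{j≠i} q_j = 0.
With identical firms every q_j equals q_i, so Σ_{j≠i} q_j = 3q_i and 87 = 5q_i, giving q_i = 87/5.
Price P = 108 - 348/5 = 192/5.
Helios's profit: (192/5 - 21)·(87/5) - 94 = 208.7600.

208.76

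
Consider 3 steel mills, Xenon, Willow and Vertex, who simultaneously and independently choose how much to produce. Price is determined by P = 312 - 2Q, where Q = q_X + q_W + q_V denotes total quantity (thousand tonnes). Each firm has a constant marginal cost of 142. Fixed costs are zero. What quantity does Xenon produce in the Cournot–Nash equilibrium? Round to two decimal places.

21.25

A representative firm's profit is π_i = q_i(312 - 2Q) - 142q_i.
Setting ∂π_i/∂q_i = 0 with rivals' quantities fixed: 170 - 4q_i - 2·Σ_{j≠i} q_j = 0.
By symmetry each firm produces the same amount; substituting Σ_{j≠i} q_j = 2q_i yields q_i = 170/8 = 85/4.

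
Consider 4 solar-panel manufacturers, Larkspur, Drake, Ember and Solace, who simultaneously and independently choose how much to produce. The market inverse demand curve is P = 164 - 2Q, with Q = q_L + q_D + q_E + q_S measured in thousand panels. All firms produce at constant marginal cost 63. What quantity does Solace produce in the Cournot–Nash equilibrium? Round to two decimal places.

10.10

Each firm earns π_i = (164 - 2Q)q_i - 63q_i.
First-order condition (treating rivals' output as given): 101 - 4q_i - 2·Σ_{j≠i} q_j = 0.
By symmetry each firm produces the same amount; substituting Σ_{j≠i} q_j = 3q_i yields q_i = 101/10.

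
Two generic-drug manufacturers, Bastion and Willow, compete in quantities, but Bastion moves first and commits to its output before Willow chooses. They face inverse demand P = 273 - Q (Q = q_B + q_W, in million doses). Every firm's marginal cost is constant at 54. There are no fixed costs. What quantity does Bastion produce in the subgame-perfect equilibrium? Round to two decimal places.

109.50

The follower Willow best-responds to any q_B: π_W = (273 - Q)q_W - 54q_W.
∂π_W/∂q_W = 219 - q_B - 2q_W = 0 gives the reaction function q_W = (219 - q_B)/2.
Bastion substitutes q_W(q_B) into its own profit: π_B = q_B(273 - q_B - (219 - q_B)/2) - 54q_B = (327/2 - (1/2)q_B)q_B - 54q_B.
Maximising: ∂π_B/∂q_B = 219/2 - q_B = 0, giving q_B = 219/2.
Then q_W = (219 - 219/2)/2 = 219/4.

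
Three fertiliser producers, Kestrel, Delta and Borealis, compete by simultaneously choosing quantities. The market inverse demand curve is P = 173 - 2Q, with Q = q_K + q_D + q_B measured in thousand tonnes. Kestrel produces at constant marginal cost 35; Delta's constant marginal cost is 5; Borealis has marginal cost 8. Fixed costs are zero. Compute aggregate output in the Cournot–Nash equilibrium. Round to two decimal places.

Kestrel's profit: π_K = (173 - 2Q)q_K - (35q_K). Setting ∂π_K/∂q_K = 0: 138 - 4q_K - 2(q_D + q_B) = 0.
Delta's profit: π_D = (173 - 2Q)q_D - (5q_D). Setting ∂π_D/∂q_D = 0: 168 - 4q_D - 2(q_K + q_B) = 0.
Borealis's first-order condition: 165 - 4q_B - 2(q_K + q_D) = 0.
Adding the 3 first-order conditions: 471 − 8Q = 0, so Q = 471/8.
Back-substituting: q_K = (138 − 471/4)/2 = 81/8, q_D = (168 − 471/4)/2 = 201/8, q_B = (165 − 471/4)/2 = 189/8.
Total output Q = 81/8 + 201/8 + 189/8 = 471/8.

58.88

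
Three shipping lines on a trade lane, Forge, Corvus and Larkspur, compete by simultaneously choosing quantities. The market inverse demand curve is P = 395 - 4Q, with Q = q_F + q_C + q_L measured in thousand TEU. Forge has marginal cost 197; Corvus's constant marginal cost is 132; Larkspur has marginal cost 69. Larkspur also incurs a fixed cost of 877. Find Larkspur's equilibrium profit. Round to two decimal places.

3299.39

Forge's profit: π_F = (395 - 4Q)q_F - (197q_F). Setting ∂π_F/∂q_F = 0: 198 - 8q_F - 4(q_C + q_L) = 0.
Corvus's first-order condition: 263 - 8q_C - 4(q_F + q_L) = 0.
Larkspur's first-order condition: 326 - 8q_L - 4(q_F + q_C) = 0.
Summing all 3 equations gives 787 − 16Q = 0, hence Q = 787/16.
Back-substituting: q_F = (198 − 787/4)/4 = 5/16, q_C = (263 − 787/4)/4 = 265/16, q_L = (326 − 787/4)/4 = 517/16.
Price P = 395 - 4·(787/16) = 793/4.
Larkspur's profit: (793/4 - 69)·(517/16) - 877 = 3299.3906.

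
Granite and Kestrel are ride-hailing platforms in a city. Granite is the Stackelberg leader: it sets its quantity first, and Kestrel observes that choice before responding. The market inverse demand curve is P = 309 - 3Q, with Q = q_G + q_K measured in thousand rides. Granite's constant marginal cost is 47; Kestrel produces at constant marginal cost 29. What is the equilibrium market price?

The follower Kestrel best-responds to any q_G: π_K = (309 - 3Q)q_K - 29q_K.
Follower FOC: 280 - 3q_G - 6q_K = 0, so q_K(q_G) = (280 - 3q_G)/6.
Granite substitutes q_K(q_G) into its own profit: π_G = q_G(309 - 3q_G - (280 - 3q_G)/2) - 47q_G = (169 - (3/2)q_G)q_G - 47q_G.
Maximising: ∂π_G/∂q_G = 122 - 3q_G = 0, giving q_G = 122/3.
Then q_K = (280 - 3·(122/3))/6 = 79/3.
Total output Q = 67, so price P = 309 - 3·67 = 108.

108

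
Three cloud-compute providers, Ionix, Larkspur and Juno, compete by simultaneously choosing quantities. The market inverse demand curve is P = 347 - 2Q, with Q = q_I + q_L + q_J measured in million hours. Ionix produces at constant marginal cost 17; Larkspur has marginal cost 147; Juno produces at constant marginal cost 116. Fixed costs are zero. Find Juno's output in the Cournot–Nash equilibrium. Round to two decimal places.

20.38

Ionix's profit: π_I = (347 - 2Q)q_I - (17q_I). Setting ∂π_I/∂q_I = 0: 330 - 4q_I - 2(q_L + q_J) = 0.
Larkspur's profit: π_L = (347 - 2Q)q_L - (147q_L). Setting ∂π_L/∂q_L = 0: 200 - 4q_L - 2(q_I + q_J) = 0.
Juno's first-order condition: 231 - 4q_J - 2(q_I + q_L) = 0.
Summing all 3 equations gives 761 − 8Q = 0, hence Q = 761/8.
Back-substituting: q_I = (330 − 761/4)/2 = 559/8, q_L = (200 − 761/4)/2 = 39/8, q_J = (231 − 761/4)/2 = 163/8.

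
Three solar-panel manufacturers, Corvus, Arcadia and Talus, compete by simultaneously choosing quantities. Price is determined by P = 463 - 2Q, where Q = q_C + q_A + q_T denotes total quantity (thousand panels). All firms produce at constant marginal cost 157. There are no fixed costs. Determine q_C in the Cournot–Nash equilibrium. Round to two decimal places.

A representative firm's profit is π_i = q_i(463 - 2Q) - 157q_i.
Setting ∂π_i/∂q_i = 0 with rivals' quantities fixed: 306 - 4q_i - 2·Σ_{j≠i} q_j = 0.
With identical firms every q_j equals q_i, so Σ_{j≠i} q_j = 2q_i and 306 = 8q_i, giving q_i = 153/4.

38.25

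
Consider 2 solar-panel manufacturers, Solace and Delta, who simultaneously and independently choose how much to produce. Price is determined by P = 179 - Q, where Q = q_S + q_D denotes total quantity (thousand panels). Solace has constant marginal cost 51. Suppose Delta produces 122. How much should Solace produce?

With the rival's output fixed at 122, Solace's profit is π_S = (179 - 122 - q_S)q_S - (51q_S) = (57 - q_S)q_S - (51q_S).
∂π_S/∂q_S = 6 - 2q_S = 0, so q_S = 3.

3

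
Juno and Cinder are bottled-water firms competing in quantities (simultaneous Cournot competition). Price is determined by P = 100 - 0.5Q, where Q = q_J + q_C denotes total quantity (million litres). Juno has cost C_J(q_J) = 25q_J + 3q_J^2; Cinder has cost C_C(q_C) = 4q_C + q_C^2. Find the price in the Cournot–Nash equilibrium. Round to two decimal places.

80.45

Juno's profit: π_J = (100 - 0.5Q)q_J - (25q_J + 3q_J²). Setting ∂π_J/∂q_J = 0: 75 - 7q_J - (1/2)(q_C) = 0.
Cinder's first-order condition: 96 - 3q_C - (1/2)(q_J) = 0.
Best responses: q_J = (75 - (1/2)q_C)/7, q_C = (96 - (1/2)q_J)/3.
Solving the pair: q_J = 708/83, q_C = 30.5783.
Total output Q = 39.1084, so price P = 100 - (1/2)·39.1084 = 80.4458.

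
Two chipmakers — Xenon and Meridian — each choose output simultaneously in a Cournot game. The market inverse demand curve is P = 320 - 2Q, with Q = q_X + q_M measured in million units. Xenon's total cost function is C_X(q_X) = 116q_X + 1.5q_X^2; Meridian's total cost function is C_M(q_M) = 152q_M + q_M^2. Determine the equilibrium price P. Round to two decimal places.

232.84

Xenon's profit: π_X = (320 - 2Q)q_X - (116q_X + (3/2)q_X²). Setting ∂π_X/∂q_X = 0: 204 - 7q_X - 2(q_M) = 0.
Meridian's profit: π_M = (320 - 2Q)q_M - (152q_M + q_M²). Setting ∂π_M/∂q_M = 0: 168 - 6q_M - 2(q_X) = 0.
Rearranging gives the reaction functions q_X = (204 - 2q_M)/7 and q_M = (168 - 2q_X)/6.
Solving the pair: q_X = 444/19, q_M = 384/19.
Total output Q = 828/19, so price P = 320 - 2·(828/19) = 232.8421.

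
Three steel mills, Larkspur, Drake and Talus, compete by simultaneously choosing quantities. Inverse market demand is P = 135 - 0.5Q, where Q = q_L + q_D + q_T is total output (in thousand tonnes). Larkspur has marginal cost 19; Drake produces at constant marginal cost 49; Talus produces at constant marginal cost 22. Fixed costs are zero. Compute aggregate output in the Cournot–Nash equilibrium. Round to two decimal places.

157.50

Larkspur's profit: π_L = (135 - 0.5Q)q_L - (19q_L). Setting ∂π_L/∂q_L = 0: 116 - q_L - (1/2)(q_D + q_T) = 0.
Drake's profit: π_D = (135 - 0.5Q)q_D - (49q_D). Setting ∂π_D/∂q_D = 0: 86 - q_D - (1/2)(q_L + q_T) = 0.
Talus's first-order condition: 113 - q_T - (1/2)(q_L + q_D) = 0.
Adding the 3 conditions: 315 − Q − Q = 0, i.e. Q = 315/2.
Back-substituting: q_L = (116 − 315/4)/(1/2) = 149/2, q_D = (86 − 315/4)/(1/2) = 29/2, q_T = (113 − 315/4)/(1/2) = 137/2.
Total output Q = 149/2 + 29/2 + 137/2 = 315/2.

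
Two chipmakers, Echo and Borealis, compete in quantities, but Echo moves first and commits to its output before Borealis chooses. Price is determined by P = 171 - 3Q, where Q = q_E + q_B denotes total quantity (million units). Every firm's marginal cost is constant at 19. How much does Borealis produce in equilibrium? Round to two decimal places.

Solve by backward induction. Given q_E, the follower Borealis maximises π_B = (171 - 3q_E - 3q_B)q_B - 19q_B.
Follower FOC: 152 - 3q_E - 6q_B = 0, so q_B(q_E) = (152 - 3q_E)/6.
The leader anticipates this reaction. Substituting into P = 171 - 3Q gives P = 95 - (3/2)q_E, so π_E = (95 - (3/2)q_E)q_E - 19q_E.
The leader's first-order condition 76 - 3q_E = 0 yields q_E = 76/3.
Then q_B = (152 - 3·(76/3))/6 = 38/3.

12.67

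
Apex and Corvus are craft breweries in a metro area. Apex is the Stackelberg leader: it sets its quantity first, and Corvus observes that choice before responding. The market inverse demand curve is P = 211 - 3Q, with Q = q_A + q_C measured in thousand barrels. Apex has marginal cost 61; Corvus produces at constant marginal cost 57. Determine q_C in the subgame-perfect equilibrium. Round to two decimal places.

Solve by backward induction. Given q_A, the follower Corvus maximises π_C = (211 - 3q_A - 3q_C)q_C - 57q_C.
Setting the follower's marginal profit to zero, 154 - 3q_A - 6q_C = 0, i.e. q_C = (154 - 3q_A)/6.
The leader anticipates this reaction. Substituting into P = 211 - 3Q gives P = 134 - (3/2)q_A, so π_A = (134 - (3/2)q_A)q_A - 61q_A.
Leader FOC: 73 - 3q_A = 0, so q_A = 73/3.
Then q_C = (154 - 3·(73/3))/6 = 27/2.

13.50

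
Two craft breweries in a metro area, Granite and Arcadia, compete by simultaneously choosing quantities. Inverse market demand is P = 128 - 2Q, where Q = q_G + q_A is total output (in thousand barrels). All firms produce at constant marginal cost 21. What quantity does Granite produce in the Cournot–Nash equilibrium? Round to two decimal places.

A representative firm's profit is π_i = q_i(128 - 2Q) - 21q_i.
First-order condition (treating rivals' output as given): 107 - 4q_i - 2q_j = 0.
With identical firms every q_j equals q_i, so q_j = q_i and 107 = 6q_i, giving q_i = 107/6.

17.83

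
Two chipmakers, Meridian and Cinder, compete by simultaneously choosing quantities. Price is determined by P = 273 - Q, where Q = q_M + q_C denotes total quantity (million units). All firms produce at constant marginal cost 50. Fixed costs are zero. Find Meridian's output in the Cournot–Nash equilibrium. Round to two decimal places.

74.33

Each firm earns π_i = (273 - Q)q_i - 50q_i.
First-order condition (treating rivals' output as given): 223 - 2q_i - q_j = 0.
With identical firms every q_j equals q_i, so q_j = q_i and 223 = 3q_i, giving q_i = 223/3.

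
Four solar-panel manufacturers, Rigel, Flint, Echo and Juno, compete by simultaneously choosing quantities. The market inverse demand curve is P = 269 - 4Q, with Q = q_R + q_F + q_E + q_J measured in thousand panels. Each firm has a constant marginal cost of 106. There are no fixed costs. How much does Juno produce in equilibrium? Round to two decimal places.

8.15

A representative firm's profit is π_i = q_i(269 - 4Q) - 106q_i.
Setting ∂π_i/∂q_i = 0 with rivals' quantities fixed: 163 - 8q_i - 4·Σ_{j≠i} q_j = 0.
With identical firms every q_j equals q_i, so Σ_{j≠i} q_j = 3q_i and 163 = 20q_i, giving q_i = 163/20.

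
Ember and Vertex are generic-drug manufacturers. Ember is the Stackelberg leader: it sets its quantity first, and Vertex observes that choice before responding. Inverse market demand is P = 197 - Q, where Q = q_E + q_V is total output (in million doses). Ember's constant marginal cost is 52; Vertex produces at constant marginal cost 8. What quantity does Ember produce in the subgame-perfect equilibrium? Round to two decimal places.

50.50

The follower Vertex best-responds to any q_E: π_V = (197 - Q)q_V - 8q_V.
Follower FOC: 189 - q_E - 2q_V = 0, so q_V(q_E) = (189 - q_E)/2.
Ember substitutes q_V(q_E) into its own profit: π_E = q_E(197 - q_E - (189 - q_E)/2) - 52q_E = (205/2 - (1/2)q_E)q_E - 52q_E.
Leader FOC: 101/2 - q_E = 0, so q_E = 101/2.
Then q_V = (189 - 101/2)/2 = 277/4.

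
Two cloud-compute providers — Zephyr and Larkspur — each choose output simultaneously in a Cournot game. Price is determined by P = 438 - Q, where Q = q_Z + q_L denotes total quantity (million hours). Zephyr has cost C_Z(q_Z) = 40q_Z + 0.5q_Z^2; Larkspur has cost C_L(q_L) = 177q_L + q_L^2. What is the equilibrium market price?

282

Zephyr's profit: π_Z = (438 - Q)q_Z - (40q_Z + (1/2)q_Z²). Setting ∂π_Z/∂q_Z = 0: 398 - 3q_Z - (q_L) = 0.
Larkspur's profit: π_L = (438 - Q)q_L - (177q_L + q_L²). Setting ∂π_L/∂q_L = 0: 261 - 4q_L - (q_Z) = 0.
So q_Z = (398 - q_L)/3 and q_L = (261 - q_Z)/4.
Substituting one into the other gives q_Z = 121 and q_L = 35.
Total output Q = 156, so price P = 438 - 156 = 282.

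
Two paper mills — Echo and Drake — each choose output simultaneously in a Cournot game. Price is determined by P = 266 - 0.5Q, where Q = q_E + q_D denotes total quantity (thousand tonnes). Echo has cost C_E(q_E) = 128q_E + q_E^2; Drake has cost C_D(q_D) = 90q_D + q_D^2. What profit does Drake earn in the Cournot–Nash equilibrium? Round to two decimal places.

Echo's profit: π_E = (266 - 0.5Q)q_E - (128q_E + q_E²). Setting ∂π_E/∂q_E = 0: 138 - 3q_E - (1/2)(q_D) = 0.
Drake's profit: π_D = (266 - 0.5Q)q_D - (90q_D + q_D²). Setting ∂π_D/∂q_D = 0: 176 - 3q_D - (1/2)(q_E) = 0.
Rearranging gives the reaction functions q_E = (138 - (1/2)q_D)/3 and q_D = (176 - (1/2)q_E)/3.
Solving the pair: q_E = 1304/35, q_D = 1836/35.
Price P = 266 - (1/2)·(628/7) = 1548/7.
Drake's profit: (1548/7)·(1836/35) - 90·(1836/35) - (1836/35)² = 4127.6278.

4127.63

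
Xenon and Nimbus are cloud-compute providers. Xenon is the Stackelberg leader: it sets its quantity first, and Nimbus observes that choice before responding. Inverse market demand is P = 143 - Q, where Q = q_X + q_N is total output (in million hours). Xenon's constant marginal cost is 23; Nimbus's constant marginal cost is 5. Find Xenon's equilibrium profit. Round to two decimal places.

1300.50

Solve by backward induction. Given q_X, the follower Nimbus maximises π_N = (143 - q_X - q_N)q_N - 5q_N.
Setting the follower's marginal profit to zero, 138 - q_X - 2q_N = 0, i.e. q_N = (138 - q_X)/2.
The leader anticipates this reaction. Substituting into P = 143 - Q gives P = 74 - (1/2)q_X, so π_X = (74 - (1/2)q_X)q_X - 23q_X.
Leader FOC: 51 - q_X = 0, so q_X = 51.
Then q_N = (138 - 51)/2 = 87/2.
Price P = 143 - 189/2 = 97/2.
Xenon's profit: (97/2 - 23)·51 = 1300.5000.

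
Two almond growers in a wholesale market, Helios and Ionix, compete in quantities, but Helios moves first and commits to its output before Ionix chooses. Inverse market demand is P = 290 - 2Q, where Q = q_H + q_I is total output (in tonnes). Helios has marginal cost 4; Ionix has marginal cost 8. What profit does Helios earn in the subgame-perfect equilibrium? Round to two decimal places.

5256.25

Solve by backward induction. Given q_H, the follower Ionix maximises π_I = (290 - 2q_H - 2q_I)q_I - 8q_I.
Setting the follower's marginal profit to zero, 282 - 2q_H - 4q_I = 0, i.e. q_I = (282 - 2q_H)/4.
Helios substitutes q_I(q_H) into its own profit: π_H = q_H(290 - 2q_H - (282 - 2q_H)/2) - 4q_H = (149 - q_H)q_H - 4q_H.
The leader's first-order condition 145 - 2q_H = 0 yields q_H = 145/2.
Then q_I = (282 - 2·(145/2))/4 = 137/4.
Price P = 290 - 2·(427/4) = 153/2.
Helios's profit: (153/2 - 4)·(145/2) = 5256.2500.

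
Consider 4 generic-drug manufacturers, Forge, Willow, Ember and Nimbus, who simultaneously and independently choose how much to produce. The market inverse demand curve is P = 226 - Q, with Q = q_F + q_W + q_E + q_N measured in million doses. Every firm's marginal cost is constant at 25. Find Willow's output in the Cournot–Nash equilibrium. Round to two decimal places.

A representative firm's profit is π_i = q_i(226 - Q) - 25q_i.
Setting ∂π_i/∂q_i = 0 with rivals' quantities fixed: 201 - 2q_i - Σ_{j≠i} q_j = 0.
By symmetry each firm produces the same amount; substituting Σ_{j≠i} q_j = 3q_i yields q_i = 201/5.

40.20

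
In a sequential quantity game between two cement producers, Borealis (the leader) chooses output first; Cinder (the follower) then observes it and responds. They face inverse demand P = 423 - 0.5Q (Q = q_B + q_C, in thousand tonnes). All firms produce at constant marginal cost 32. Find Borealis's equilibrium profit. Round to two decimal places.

The follower Cinder best-responds to any q_B: π_C = (423 - 0.5Q)q_C - 32q_C.
Setting the follower's marginal profit to zero, 391 - (1/2)q_B - q_C = 0, i.e. q_C = (391 - (1/2)q_B).
The leader anticipates this reaction. Substituting into P = 423 - 0.5Q gives P = 455/2 - (1/4)q_B, so π_B = (455/2 - (1/4)q_B)q_B - 32q_B.
Leader FOC: 391/2 - (1/2)q_B = 0, so q_B = 391.
Then q_C = (391 - (1/2)·391) = 391/2.
Price P = 423 - (1/2)·(1173/2) = 519/4.
Borealis's profit: (519/4 - 32)·391 = 38220.2500.

38220.25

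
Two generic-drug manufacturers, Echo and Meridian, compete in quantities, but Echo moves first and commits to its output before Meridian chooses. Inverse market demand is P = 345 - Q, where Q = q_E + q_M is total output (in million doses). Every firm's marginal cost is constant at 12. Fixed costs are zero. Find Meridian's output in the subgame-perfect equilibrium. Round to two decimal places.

The follower Meridian best-responds to any q_E: π_M = (345 - Q)q_M - 12q_M.
∂π_M/∂q_M = 333 - q_E - 2q_M = 0 gives the reaction function q_M = (333 - q_E)/2.
The leader anticipates this reaction. Substituting into P = 345 - Q gives P = 357/2 - (1/2)q_E, so π_E = (357/2 - (1/2)q_E)q_E - 12q_E.
The leader's first-order condition 333/2 - q_E = 0 yields q_E = 333/2.
Then q_M = (333 - 333/2)/2 = 333/4.

83.25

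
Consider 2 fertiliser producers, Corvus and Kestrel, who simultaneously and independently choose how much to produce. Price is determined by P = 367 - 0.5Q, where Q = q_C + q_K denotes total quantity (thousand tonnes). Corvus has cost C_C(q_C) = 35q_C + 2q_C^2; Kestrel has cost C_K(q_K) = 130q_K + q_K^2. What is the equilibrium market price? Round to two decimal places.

302.71

Corvus's profit: π_C = (367 - 0.5Q)q_C - (35q_C + 2q_C²). Setting ∂π_C/∂q_C = 0: 332 - 5q_C - (1/2)(q_K) = 0.
Kestrel's first-order condition: 237 - 3q_K - (1/2)(q_C) = 0.
Rearranging gives the reaction functions q_C = (332 - (1/2)q_K)/5 and q_K = (237 - (1/2)q_C)/3.
Solving the pair: q_C = 59.4915, q_K = 69.0847.
Total output Q = 128.5763, so price P = 367 - (1/2)·128.5763 = 302.7119.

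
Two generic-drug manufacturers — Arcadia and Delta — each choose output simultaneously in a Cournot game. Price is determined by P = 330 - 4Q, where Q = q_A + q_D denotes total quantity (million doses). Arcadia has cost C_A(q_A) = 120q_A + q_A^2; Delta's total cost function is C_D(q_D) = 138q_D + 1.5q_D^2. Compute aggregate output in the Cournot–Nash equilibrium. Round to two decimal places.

27.89

Arcadia's profit: π_A = (330 - 4Q)q_A - (120q_A + q_A²). Setting ∂π_A/∂q_A = 0: 210 - 10q_A - 4(q_D) = 0.
Delta's first-order condition: 192 - 11q_D - 4(q_A) = 0.
Rearranging gives the reaction functions q_A = (210 - 4q_D)/10 and q_D = (192 - 4q_A)/11.
Substituting one into the other gives q_A = 771/47 and q_D = 540/47.
Total output Q = 771/47 + 540/47 = 1311/47.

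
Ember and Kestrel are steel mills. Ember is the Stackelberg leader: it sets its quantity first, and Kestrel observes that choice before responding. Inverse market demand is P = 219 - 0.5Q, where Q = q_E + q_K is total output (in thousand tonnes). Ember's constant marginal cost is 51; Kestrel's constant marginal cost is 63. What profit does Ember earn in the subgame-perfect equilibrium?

8100

The follower Kestrel best-responds to any q_E: π_K = (219 - 0.5Q)q_K - 63q_K.
Follower FOC: 156 - (1/2)q_E - q_K = 0, so q_K(q_E) = (156 - (1/2)q_E).
The leader anticipates this reaction. Substituting into P = 219 - 0.5Q gives P = 141 - (1/4)q_E, so π_E = (141 - (1/4)q_E)q_E - 51q_E.
Maximising: ∂π_E/∂q_E = 90 - (1/2)q_E = 0, giving q_E = 180.
Then q_K = (156 - (1/2)·180) = 66.
Price P = 219 - (1/2)·246 = 96.
Ember's profit: (96 - 51)·180 = 8100.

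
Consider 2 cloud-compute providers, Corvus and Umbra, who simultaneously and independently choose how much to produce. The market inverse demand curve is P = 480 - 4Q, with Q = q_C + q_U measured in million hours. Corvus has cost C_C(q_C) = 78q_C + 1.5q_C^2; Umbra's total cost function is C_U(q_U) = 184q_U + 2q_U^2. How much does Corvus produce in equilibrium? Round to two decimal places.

Corvus's profit: π_C = (480 - 4Q)q_C - (78q_C + (3/2)q_C²). Setting ∂π_C/∂q_C = 0: 402 - 11q_C - 4(q_U) = 0.
Umbra's profit: π_U = (480 - 4Q)q_U - (184q_U + 2q_U²). Setting ∂π_U/∂q_U = 0: 296 - 12q_U - 4(q_C) = 0.
So q_C = (402 - 4q_U)/11 and q_U = (296 - 4q_C)/12.
Solving the pair: q_C = 910/29, q_U = 412/29.

31.38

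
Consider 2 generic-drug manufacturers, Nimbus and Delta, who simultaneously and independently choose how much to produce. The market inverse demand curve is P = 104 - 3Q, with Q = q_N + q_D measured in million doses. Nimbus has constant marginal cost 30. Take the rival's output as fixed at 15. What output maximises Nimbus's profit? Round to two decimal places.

4.83

With the rival's output fixed at 15, Nimbus's profit is π_N = (104 - 3·15 - 3q_N)q_N - (30q_N) = (59 - 3q_N)q_N - (30q_N).
∂π_N/∂q_N = 29 - 6q_N = 0, so q_N = 29/6.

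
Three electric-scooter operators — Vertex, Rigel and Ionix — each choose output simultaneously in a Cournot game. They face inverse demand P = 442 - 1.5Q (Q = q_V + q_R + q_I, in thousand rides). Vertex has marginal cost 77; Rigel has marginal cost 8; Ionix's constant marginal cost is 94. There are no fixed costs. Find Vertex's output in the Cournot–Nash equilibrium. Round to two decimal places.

Vertex's profit: π_V = (442 - 1.5Q)q_V - (77q_V). Setting ∂π_V/∂q_V = 0: 365 - 3q_V - (3/2)(q_R + q_I) = 0.
Rigel's first-order condition: 434 - 3q_R - (3/2)(q_V + q_I) = 0.
Ionix's first-order condition: 348 - 3q_I - (3/2)(q_V + q_R) = 0.
Adding the 3 conditions: 1147 − 3Q − 3Q = 0, i.e. Q = 1147/6.
Back-substituting: q_V = (365 − 1147/4)/(3/2) = 313/6, q_R = (434 − 1147/4)/(3/2) = 589/6, q_I = (348 − 1147/4)/(3/2) = 245/6.

52.17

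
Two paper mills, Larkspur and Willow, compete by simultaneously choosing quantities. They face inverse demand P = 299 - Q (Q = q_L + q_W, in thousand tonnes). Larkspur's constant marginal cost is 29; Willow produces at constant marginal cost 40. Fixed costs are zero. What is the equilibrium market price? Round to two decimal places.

Larkspur's profit: π_L = (299 - Q)q_L - (29q_L). Setting ∂π_L/∂q_L = 0: 270 - 2q_L - (q_W) = 0.
Willow's first-order condition: 259 - 2q_W - (q_L) = 0.
Best responses: q_L = (270 - q_W)/2, q_W = (259 - q_L)/2.
Solving the pair: q_L = 281/3, q_W = 248/3.
Total output Q = 529/3, so price P = 299 - 529/3 = 368/3.

122.67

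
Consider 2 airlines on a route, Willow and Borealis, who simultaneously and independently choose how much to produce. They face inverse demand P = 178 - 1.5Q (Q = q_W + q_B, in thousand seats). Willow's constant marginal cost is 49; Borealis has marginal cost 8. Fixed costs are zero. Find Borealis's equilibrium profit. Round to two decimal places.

Willow's profit: π_W = (178 - 1.5Q)q_W - (49q_W). Setting ∂π_W/∂q_W = 0: 129 - 3q_W - (3/2)(q_B) = 0.
Borealis's first-order condition: 170 - 3q_B - (3/2)(q_W) = 0.
So q_W = (129 - (3/2)q_B)/3 and q_B = (170 - (3/2)q_W)/3.
Substituting one into the other gives q_W = 176/9 and q_B = 422/9.
Price P = 178 - (3/2)·(598/9) = 235/3.
Borealis's profit: (235/3 - 8)·(422/9) = 3297.8519.

3297.85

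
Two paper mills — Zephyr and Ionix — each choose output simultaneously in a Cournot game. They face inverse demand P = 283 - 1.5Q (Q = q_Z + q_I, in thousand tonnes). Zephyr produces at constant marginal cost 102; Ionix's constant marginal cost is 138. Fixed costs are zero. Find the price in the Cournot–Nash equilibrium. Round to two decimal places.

Zephyr's profit: π_Z = (283 - 1.5Q)q_Z - (102q_Z). Setting ∂π_Z/∂q_Z = 0: 181 - 3q_Z - (3/2)(q_I) = 0.
Ionix's first-order condition: 145 - 3q_I - (3/2)(q_Z) = 0.
So q_Z = (181 - (3/2)q_I)/3 and q_I = (145 - (3/2)q_Z)/3.
Substituting one into the other gives q_Z = 434/9 and q_I = 218/9.
Total output Q = 652/9, so price P = 283 - (3/2)·(652/9) = 523/3.

174.33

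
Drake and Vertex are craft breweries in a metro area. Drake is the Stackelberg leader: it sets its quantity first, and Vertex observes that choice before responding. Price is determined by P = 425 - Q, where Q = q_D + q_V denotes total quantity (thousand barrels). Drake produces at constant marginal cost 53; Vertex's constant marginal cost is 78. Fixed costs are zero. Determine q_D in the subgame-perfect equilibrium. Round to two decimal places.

198.50

Solve by backward induction. Given q_D, the follower Vertex maximises π_V = (425 - q_D - q_V)q_V - 78q_V.
Setting the follower's marginal profit to zero, 347 - q_D - 2q_V = 0, i.e. q_V = (347 - q_D)/2.
Drake substitutes q_V(q_D) into its own profit: π_D = q_D(425 - q_D - (347 - q_D)/2) - 53q_D = (503/2 - (1/2)q_D)q_D - 53q_D.
Maximising: ∂π_D/∂q_D = 397/2 - q_D = 0, giving q_D = 397/2.
Then q_V = (347 - 397/2)/2 = 297/4.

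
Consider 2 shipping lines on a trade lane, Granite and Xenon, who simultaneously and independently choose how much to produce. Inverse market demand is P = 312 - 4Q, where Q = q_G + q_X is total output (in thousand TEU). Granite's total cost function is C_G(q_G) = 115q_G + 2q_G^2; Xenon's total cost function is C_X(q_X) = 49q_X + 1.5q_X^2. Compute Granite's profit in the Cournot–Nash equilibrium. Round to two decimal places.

Granite's profit: π_G = (312 - 4Q)q_G - (115q_G + 2q_G²). Setting ∂π_G/∂q_G = 0: 197 - 12q_G - 4(q_X) = 0.
Xenon's profit: π_X = (312 - 4Q)q_X - (49q_X + (3/2)q_X²). Setting ∂π_X/∂q_X = 0: 263 - 11q_X - 4(q_G) = 0.
Rearranging gives the reaction functions q_G = (197 - 4q_X)/12 and q_X = (263 - 4q_G)/11.
Substituting one into the other gives q_G = 1115/116 and q_X = 592/29.
Price P = 312 - 4·30.0259 = 191.8966.
Granite's profit: 191.8966·(1115/116) - 115·(1115/116) - 2(1115/116)² = 554.3512.

554.35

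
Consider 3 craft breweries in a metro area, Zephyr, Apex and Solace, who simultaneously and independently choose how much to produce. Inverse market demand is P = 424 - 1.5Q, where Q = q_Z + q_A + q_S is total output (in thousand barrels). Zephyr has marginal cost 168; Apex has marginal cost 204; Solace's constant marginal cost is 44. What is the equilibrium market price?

Zephyr's profit: π_Z = (424 - 1.5Q)q_Z - (168q_Z). Setting ∂π_Z/∂q_Z = 0: 256 - 3q_Z - (3/2)(q_A + q_S) = 0.
Apex's first-order condition: 220 - 3q_A - (3/2)(q_Z + q_S) = 0.
Solace's first-order condition: 380 - 3q_S - (3/2)(q_Z + q_A) = 0.
Adding the 3 conditions: 856 − 3Q − 3Q = 0, i.e. Q = 428/3.
Back-substituting: q_Z = (256 − 214)/(3/2) = 28, q_A = (220 − 214)/(3/2) = 4, q_S = (380 − 214)/(3/2) = 332/3.
Total output Q = 428/3, so price P = 424 - (3/2)·(428/3) = 210.

210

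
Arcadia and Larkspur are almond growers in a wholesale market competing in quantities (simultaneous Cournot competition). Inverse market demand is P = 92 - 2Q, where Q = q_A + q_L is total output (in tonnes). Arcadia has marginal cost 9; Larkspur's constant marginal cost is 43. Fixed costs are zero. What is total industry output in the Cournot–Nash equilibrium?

22

Arcadia's profit: π_A = (92 - 2Q)q_A - (9q_A). Setting ∂π_A/∂q_A = 0: 83 - 4q_A - 2(q_L) = 0.
Larkspur's profit: π_L = (92 - 2Q)q_L - (43q_L). Setting ∂π_L/∂q_L = 0: 49 - 4q_L - 2(q_A) = 0.
Best responses: q_A = (83 - 2q_L)/4, q_L = (49 - 2q_A)/4.
Substituting one into the other gives q_A = 39/2 and q_L = 5/2.
Total output Q = 39/2 + 5/2 = 22.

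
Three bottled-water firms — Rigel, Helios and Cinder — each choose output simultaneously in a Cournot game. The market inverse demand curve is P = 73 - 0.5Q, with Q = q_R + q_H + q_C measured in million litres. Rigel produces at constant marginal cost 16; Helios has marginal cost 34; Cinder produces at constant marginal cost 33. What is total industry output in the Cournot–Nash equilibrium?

Rigel's profit: π_R = (73 - 0.5Q)q_R - (16q_R). Setting ∂π_R/∂q_R = 0: 57 - q_R - (1/2)(q_H + q_C) = 0.
Helios's first-order condition: 39 - q_H - (1/2)(q_R + q_C) = 0.
Cinder's first-order condition: 40 - q_C - (1/2)(q_R + q_H) = 0.
Adding the 3 conditions: 136 − Q − Q = 0, i.e. Q = 68.
Back-substituting: q_R = (57 − 34)/(1/2) = 46, q_H = (39 − 34)/(1/2) = 10, q_C = (40 − 34)/(1/2) = 12.
Total output Q = 46 + 10 + 12 = 68.

68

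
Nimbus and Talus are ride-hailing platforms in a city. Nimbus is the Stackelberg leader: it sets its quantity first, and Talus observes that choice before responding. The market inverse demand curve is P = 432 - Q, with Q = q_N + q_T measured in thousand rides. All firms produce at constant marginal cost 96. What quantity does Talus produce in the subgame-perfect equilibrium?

The follower Talus best-responds to any q_N: π_T = (432 - Q)q_T - 96q_T.
Setting the follower's marginal profit to zero, 336 - q_N - 2q_T = 0, i.e. q_T = (336 - q_N)/2.
The leader anticipates this reaction. Substituting into P = 432 - Q gives P = 264 - (1/2)q_N, so π_N = (264 - (1/2)q_N)q_N - 96q_N.
The leader's first-order condition 168 - q_N = 0 yields q_N = 168.
Then q_T = (336 - 168)/2 = 84.

84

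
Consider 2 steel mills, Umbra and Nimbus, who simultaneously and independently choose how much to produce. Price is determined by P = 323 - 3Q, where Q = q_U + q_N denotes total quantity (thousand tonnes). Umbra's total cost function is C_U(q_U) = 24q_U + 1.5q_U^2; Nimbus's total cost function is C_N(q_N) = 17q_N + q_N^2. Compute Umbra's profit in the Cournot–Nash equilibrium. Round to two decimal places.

2463.35

Umbra's profit: π_U = (323 - 3Q)q_U - (24q_U + (3/2)q_U²). Setting ∂π_U/∂q_U = 0: 299 - 9q_U - 3(q_N) = 0.
Nimbus's first-order condition: 306 - 8q_N - 3(q_U) = 0.
Best responses: q_U = (299 - 3q_N)/9, q_N = (306 - 3q_U)/8.
Solving the pair: q_U = 1474/63, q_N = 619/21.
Price P = 323 - 3·52.8730 = 164.3810.
Umbra's profit: 164.3810·(1474/63) - 24·(1474/63) - (3/2)(1474/63)² = 2463.3515.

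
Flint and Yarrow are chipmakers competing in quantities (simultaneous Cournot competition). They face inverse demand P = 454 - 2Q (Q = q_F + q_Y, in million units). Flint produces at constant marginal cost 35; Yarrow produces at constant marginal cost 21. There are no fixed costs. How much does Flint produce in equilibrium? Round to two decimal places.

Flint's profit: π_F = (454 - 2Q)q_F - (35q_F). Setting ∂π_F/∂q_F = 0: 419 - 4q_F - 2(q_Y) = 0.
Yarrow's first-order condition: 433 - 4q_Y - 2(q_F) = 0.
So q_F = (419 - 2q_Y)/4 and q_Y = (433 - 2q_F)/4.
Substituting one into the other gives q_F = 135/2 and q_Y = 149/2.

67.50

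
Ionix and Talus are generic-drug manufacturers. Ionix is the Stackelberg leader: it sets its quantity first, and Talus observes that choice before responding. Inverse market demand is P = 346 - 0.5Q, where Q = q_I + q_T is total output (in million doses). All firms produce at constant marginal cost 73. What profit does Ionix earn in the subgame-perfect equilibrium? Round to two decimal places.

Solve by backward induction. Given q_I, the follower Talus maximises π_T = (346 - (1/2)q_I - (1/2)q_T)q_T - 73q_T.
Setting the follower's marginal profit to zero, 273 - (1/2)q_I - q_T = 0, i.e. q_T = (273 - (1/2)q_I).
Ionix substitutes q_T(q_I) into its own profit: π_I = q_I(346 - (1/2)q_I - (273 - (1/2)q_I)/2) - 73q_I = (419/2 - (1/4)q_I)q_I - 73q_I.
The leader's first-order condition 273/2 - (1/2)q_I = 0 yields q_I = 273.
Then q_T = (273 - (1/2)·273) = 273/2.
Price P = 346 - (1/2)·(819/2) = 565/4.
Ionix's profit: (565/4 - 73)·273 = 18632.2500.

18632.25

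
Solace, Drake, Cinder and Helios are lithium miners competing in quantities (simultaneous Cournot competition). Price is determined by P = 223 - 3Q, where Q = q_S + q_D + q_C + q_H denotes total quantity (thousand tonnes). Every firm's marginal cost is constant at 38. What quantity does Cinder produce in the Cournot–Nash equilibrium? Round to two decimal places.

Each firm earns π_i = (223 - 3Q)q_i - 38q_i.
First-order condition (treating rivals' output as given): 185 - 6q_i - 3·Σ_{j≠i} q_j = 0.
By symmetry each firm produces the same amount; substituting Σ_{j≠i} q_j = 3q_i yields q_i = 185/15 = 37/3.

12.33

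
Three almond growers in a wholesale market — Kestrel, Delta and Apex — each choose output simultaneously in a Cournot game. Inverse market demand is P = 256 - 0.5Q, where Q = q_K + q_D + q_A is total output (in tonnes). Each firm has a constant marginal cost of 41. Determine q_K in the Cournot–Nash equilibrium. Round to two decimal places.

107.50

Each firm earns π_i = (256 - 0.5Q)q_i - 41q_i.
First-order condition (treating rivals' output as given): 215 - q_i - (1/2)·Σ_{j≠i} q_j = 0.
With identical firms every q_j equals q_i, so Σ_{j≠i} q_j = 2q_i and 215 = 2q_i, giving q_i = 215/2.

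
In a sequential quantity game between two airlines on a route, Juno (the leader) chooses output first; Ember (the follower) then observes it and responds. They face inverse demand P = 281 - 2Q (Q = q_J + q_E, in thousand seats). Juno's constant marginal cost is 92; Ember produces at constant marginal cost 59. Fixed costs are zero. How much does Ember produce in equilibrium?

36

Solve by backward induction. Given q_J, the follower Ember maximises π_E = (281 - 2q_J - 2q_E)q_E - 59q_E.
Setting the follower's marginal profit to zero, 222 - 2q_J - 4q_E = 0, i.e. q_E = (222 - 2q_J)/4.
Juno substitutes q_E(q_J) into its own profit: π_J = q_J(281 - 2q_J - (222 - 2q_J)/2) - 92q_J = (170 - q_J)q_J - 92q_J.
Leader FOC: 78 - 2q_J = 0, so q_J = 39.
Then q_E = (222 - 2·39)/4 = 36.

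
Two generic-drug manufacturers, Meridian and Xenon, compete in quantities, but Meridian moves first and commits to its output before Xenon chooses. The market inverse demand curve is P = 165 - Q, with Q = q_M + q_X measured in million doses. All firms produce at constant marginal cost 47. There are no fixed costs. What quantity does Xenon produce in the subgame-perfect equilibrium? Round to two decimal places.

The follower Xenon best-responds to any q_M: π_X = (165 - Q)q_X - 47q_X.
Setting the follower's marginal profit to zero, 118 - q_M - 2q_X = 0, i.e. q_X = (118 - q_M)/2.
Meridian substitutes q_X(q_M) into its own profit: π_M = q_M(165 - q_M - (118 - q_M)/2) - 47q_M = (106 - (1/2)q_M)q_M - 47q_M.
Maximising: ∂π_M/∂q_M = 59 - q_M = 0, giving q_M = 59.
Then q_X = (118 - 59)/2 = 59/2.

29.50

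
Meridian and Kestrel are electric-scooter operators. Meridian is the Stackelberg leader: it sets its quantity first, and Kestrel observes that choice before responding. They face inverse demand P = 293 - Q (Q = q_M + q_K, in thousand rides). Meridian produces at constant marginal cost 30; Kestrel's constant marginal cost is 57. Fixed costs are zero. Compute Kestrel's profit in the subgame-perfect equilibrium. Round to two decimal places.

2070.25

Solve by backward induction. Given q_M, the follower Kestrel maximises π_K = (293 - q_M - q_K)q_K - 57q_K.
∂π_K/∂q_K = 236 - q_M - 2q_K = 0 gives the reaction function q_K = (236 - q_M)/2.
The leader anticipates this reaction. Substituting into P = 293 - Q gives P = 175 - (1/2)q_M, so π_M = (175 - (1/2)q_M)q_M - 30q_M.
Maximising: ∂π_M/∂q_M = 145 - q_M = 0, giving q_M = 145.
Then q_K = (236 - 145)/2 = 91/2.
Price P = 293 - 381/2 = 205/2.
Kestrel's profit: (205/2 - 57)·(91/2) = 2070.2500.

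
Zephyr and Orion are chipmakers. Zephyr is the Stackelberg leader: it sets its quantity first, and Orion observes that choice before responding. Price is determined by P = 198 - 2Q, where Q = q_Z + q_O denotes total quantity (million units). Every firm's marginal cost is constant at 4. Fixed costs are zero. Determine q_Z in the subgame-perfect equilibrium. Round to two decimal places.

The follower Orion best-responds to any q_Z: π_O = (198 - 2Q)q_O - 4q_O.
∂π_O/∂q_O = 194 - 2q_Z - 4q_O = 0 gives the reaction function q_O = (194 - 2q_Z)/4.
The leader anticipates this reaction. Substituting into P = 198 - 2Q gives P = 101 - q_Z, so π_Z = (101 - q_Z)q_Z - 4q_Z.
The leader's first-order condition 97 - 2q_Z = 0 yields q_Z = 97/2.
Then q_O = (194 - 2·(97/2))/4 = 97/4.

48.50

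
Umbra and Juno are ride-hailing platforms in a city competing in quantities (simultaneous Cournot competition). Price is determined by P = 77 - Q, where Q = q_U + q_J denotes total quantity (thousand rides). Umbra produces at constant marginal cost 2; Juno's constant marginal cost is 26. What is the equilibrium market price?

Umbra's profit: π_U = (77 - Q)q_U - (2q_U). Setting ∂π_U/∂q_U = 0: 75 - 2q_U - (q_J) = 0.
Juno's profit: π_J = (77 - Q)q_J - (26q_J). Setting ∂π_J/∂q_J = 0: 51 - 2q_J - (q_U) = 0.
Best responses: q_U = (75 - q_J)/2, q_J = (51 - q_U)/2.
Solving the pair: q_U = 33, q_J = 9.
Total output Q = 42, so price P = 77 - 42 = 35.

35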